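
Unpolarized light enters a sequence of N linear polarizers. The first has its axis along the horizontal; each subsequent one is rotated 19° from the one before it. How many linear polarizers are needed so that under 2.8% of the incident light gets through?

N = 27

First polarizer halves the unpolarized light: factor 1/2.
Each further stage multiplies by cos²(19°) = 0.894.
After N polarizers: T = 0.5·0.894^(N−1). Require T < 0.028 ⇒ N−1 > ln(0.028/0.5)/ln(0.894) = 25.73, so N−1 ≥ 26 and N = 27.
Check: N=27 gives T = 0.02715 < 0.028; N=26 gives T = 0.03037.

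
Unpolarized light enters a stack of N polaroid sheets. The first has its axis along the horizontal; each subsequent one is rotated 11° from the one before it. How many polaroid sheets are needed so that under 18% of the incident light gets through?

N = 29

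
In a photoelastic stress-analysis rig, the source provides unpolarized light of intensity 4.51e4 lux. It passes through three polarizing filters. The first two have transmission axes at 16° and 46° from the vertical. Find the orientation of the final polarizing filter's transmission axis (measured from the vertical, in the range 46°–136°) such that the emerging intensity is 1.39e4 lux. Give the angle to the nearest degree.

θ ≈ 71°

Unpolarized light through the first polarizer → I₁ = ½ I₀, now polarized at 16°.
I₂ = I₁ cos²(46° − 16°) = 0.5 I₀ · cos²(30°) = 0.375 I₀.
Target fraction: 1.39e4 / 4.51e4 lux = 0.3082 of I₀.
Need I₃/I₀ = 0.3082, so cos²(θ − 46°) = 0.3082 / 0.375 = 0.8219.
θ − 46° = arccos(√0.8219) = 25.0°, giving θ ≈ 46 + 25.0 = 71.0°.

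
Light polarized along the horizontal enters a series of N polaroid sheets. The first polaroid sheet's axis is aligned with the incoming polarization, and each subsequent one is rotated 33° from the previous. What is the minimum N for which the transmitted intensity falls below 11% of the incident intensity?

First polarizer is aligned with the polarization: full transmission.
Each further stage multiplies by cos²(33°) = 0.7034.
After N polarizers: T = 0.7034^(N−1). Require T < 0.11 ⇒ N−1 > ln(0.11)/ln(0.7034) = 6.27, so N−1 ≥ 7 and N = 8.
Check: N=8 gives T = 0.08517 < 0.11; N=7 gives T = 0.1211.

N = 8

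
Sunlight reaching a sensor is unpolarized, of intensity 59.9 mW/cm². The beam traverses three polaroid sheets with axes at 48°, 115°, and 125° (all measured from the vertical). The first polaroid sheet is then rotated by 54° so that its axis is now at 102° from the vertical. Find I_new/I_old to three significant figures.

Before rotation:
Unpolarized light through the first polarizer → I₁ = ½ I₀, now polarized at 48°.
I₂ = I₁ cos²(115° − 48°) = 0.5 I₀ · cos²(67°) = 0.07634 I₀.
I₃ = I₂ cos²(125° − 115°) = 0.07634 I₀ · cos²(10°) = 0.07403 I₀.
After rotation:
Unpolarized light through the first polarizer → I₁ = ½ I₀, now polarized at 102°.
I₂ = I₁ cos²(115° − 102°) = 0.5 I₀ · cos²(13°) = 0.4747 I₀.
I₃ = I₂ cos²(125° − 115°) = 0.4747 I₀ · cos²(10°) = 0.4604 I₀.
Ratio = 0.4604 / 0.07403 = 6.219.

I_new/I_old ≈ 6.22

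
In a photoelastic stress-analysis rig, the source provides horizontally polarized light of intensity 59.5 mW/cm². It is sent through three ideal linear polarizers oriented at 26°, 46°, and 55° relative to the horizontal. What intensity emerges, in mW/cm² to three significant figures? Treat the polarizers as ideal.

By Malus's law, I₁ = 59.5 mW/cm² · cos²(26°) = 48.07 mW/cm².
I₂ = I₁ · cos²(20°) = 48.07 · 0.883 = 42.44 mW/cm².
I₃ = I₂ · cos²(9°) = 42.44 · 0.9755 = 41.4 mW/cm².

I ≈ 41.4 mW/cm²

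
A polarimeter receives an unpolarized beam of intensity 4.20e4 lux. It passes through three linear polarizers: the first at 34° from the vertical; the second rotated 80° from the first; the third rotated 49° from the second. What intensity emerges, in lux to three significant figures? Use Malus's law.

I ≈ 273 lux

Unpolarized light through the first polarizer → I₁ = 4.20e4 lux/2 = 2.1e+04 lux, polarized at 34°.
I₂ = I₁ · cos²(80°) = 2.1e+04 · 0.03015 = 633.2 lux.
I₃ = I₂ · cos²(49°) = 633.2 · 0.4304 = 272.5 lux.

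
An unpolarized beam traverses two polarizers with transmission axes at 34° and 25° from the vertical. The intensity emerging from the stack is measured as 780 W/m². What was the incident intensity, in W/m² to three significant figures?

Unpolarized light through the first polarizer → I₁ = ½ I₀, now polarized at 34°.
I₂ = I₁ cos²(25° − 34°) = 0.5 I₀ · cos²(9°) = 0.4878 I₀.
So 780 W/m² = 0.4878 I₀, giving I₀ = 780/0.4878 = 1599 W/m².

I₀ ≈ 1600 W/m²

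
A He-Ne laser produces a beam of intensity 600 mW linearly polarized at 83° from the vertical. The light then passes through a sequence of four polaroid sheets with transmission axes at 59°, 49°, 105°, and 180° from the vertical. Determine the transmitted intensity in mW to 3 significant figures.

I ≈ 10.2 mW

I₁ = 600 mW · cos²(24°) = 500.7 mW.
I₂ = I₁ · cos²(10°) = 500.7 · 0.9698 = 485.6 mW.
I₃ = I₂ · cos²(56°) = 485.6 · 0.3127 = 151.9 mW.
I₄ = I₃ · cos²(75°) = 151.9 · 0.06699 = 10.17 mW.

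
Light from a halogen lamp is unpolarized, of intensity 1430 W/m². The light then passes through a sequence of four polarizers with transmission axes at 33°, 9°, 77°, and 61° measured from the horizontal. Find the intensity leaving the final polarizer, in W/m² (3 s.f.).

I ≈ 77.4 W/m²

Unpolarized light through the first polarizer → I₁ = 1430 W/m²/2 = 715 W/m², polarized at 33°.
I₂ = I₁ · cos²(24°) = 715 · 0.8346 = 596.7 W/m².
I₃ = I₂ · cos²(68°) = 596.7 · 0.1403 = 83.74 W/m².
I₄ = I₃ · cos²(16°) = 83.74 · 0.924 = 77.37 W/m².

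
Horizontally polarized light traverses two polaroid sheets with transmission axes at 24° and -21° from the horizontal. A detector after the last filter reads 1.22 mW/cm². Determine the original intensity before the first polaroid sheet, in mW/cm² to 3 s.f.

I₀ ≈ 2.92 mW/cm²

By Malus's law, I₁ = I₀ cos²(24° − 0°) = I₀ cos²(24°) = 0.8346 I₀.
I₂ = I₁ cos²(-21° − 24°) = 0.8346 I₀ · cos²(45°) = 0.4173 I₀.
So 1.22 mW/cm² = 0.4173 I₀, giving I₀ = 1.22/0.4173 = 2.924 mW/cm².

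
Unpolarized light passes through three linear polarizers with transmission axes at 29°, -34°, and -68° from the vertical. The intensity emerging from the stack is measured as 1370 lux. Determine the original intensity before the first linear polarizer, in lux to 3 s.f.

I₀ ≈ 1.93e4 lux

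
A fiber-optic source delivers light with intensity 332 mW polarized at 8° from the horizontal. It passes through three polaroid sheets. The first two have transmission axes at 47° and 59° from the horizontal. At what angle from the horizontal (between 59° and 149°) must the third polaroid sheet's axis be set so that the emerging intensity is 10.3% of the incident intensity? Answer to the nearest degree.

θ ≈ 124°

I₁ = I₀ cos²(47° − 8°) = I₀ cos²(39°) = 0.604 I₀.
I₂ = I₁ cos²(59° − 47°) = 0.604 I₀ · cos²(12°) = 0.5778 I₀.
Need I₃/I₀ = 0.103, so cos²(θ − 59°) = 0.103 / 0.5778 = 0.1782.
θ − 59° = arccos(√0.1782) = 65.0°, giving θ ≈ 59 + 65.0 = 124.0°.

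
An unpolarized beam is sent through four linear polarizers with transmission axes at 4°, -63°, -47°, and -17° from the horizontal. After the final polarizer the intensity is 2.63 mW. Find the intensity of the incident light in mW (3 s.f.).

Unpolarized light through the first polarizer → I₁ = ½ I₀, now polarized at 4°.
I₂ = I₁ cos²(-63° − 4°) = 0.5 I₀ · cos²(67°) = 0.07634 I₀.
I₃ = I₂ cos²(-47° + 63°) = 0.07634 I₀ · cos²(16°) = 0.07054 I₀.
I₄ = I₃ cos²(-17° + 47°) = 0.07054 I₀ · cos²(30°) = 0.0529 I₀.
So 2.63 mW = 0.0529 I₀, giving I₀ = 2.63/0.0529 = 49.71 mW.

I₀ ≈ 49.7 mW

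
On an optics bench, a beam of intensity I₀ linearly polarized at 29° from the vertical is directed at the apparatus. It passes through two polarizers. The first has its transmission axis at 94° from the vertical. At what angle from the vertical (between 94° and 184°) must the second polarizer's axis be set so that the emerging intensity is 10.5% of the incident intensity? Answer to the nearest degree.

By Malus's law, I₁ = I₀ cos²(94° − 29°) = I₀ cos²(65°) = 0.1786 I₀.
Need I₂/I₀ = 0.105, so cos²(θ − 94°) = 0.105 / 0.1786 = 0.5879.
θ − 94° = arccos(√0.5879) = 39.9°, giving θ ≈ 94 + 39.9 = 133.9°.

θ ≈ 134°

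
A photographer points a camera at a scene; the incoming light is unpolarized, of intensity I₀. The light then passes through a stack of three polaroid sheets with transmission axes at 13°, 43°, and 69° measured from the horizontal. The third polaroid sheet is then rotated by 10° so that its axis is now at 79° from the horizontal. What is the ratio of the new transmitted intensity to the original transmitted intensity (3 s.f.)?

Before rotation:
Unpolarized light through the first polarizer → I₁ = ½ I₀, now polarized at 13°.
I₂ = I₁ cos²(43° − 13°) = 0.5 I₀ · cos²(30°) = 0.375 I₀.
I₃ = I₂ cos²(69° − 43°) = 0.375 I₀ · cos²(26°) = 0.3029 I₀.
After rotation:
Unpolarized light through the first polarizer → I₁ = ½ I₀, now polarized at 13°.
I₂ = I₁ cos²(43° − 13°) = 0.5 I₀ · cos²(30°) = 0.375 I₀.
I₃ = I₂ cos²(79° − 43°) = 0.375 I₀ · cos²(36°) = 0.2454 I₀.
Ratio = 0.2454 / 0.3029 = 0.8102.

I_new/I_old ≈ 0.810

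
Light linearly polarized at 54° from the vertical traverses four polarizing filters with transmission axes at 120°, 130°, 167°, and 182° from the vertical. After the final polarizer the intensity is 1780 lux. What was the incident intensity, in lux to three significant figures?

I₀ ≈ 1.86e4 lux

I₁ = I₀ cos²(120° − 54°) = I₀ cos²(66°) = 0.1654 I₀.
I₂ = I₁ cos²(130° − 120°) = 0.1654 I₀ · cos²(10°) = 0.1604 I₀.
I₃ = I₂ cos²(167° − 130°) = 0.1604 I₀ · cos²(37°) = 0.1023 I₀.
I₄ = I₃ cos²(182° − 167°) = 0.1023 I₀ · cos²(15°) = 0.09548 I₀.
So 1780 lux = 0.09548 I₀, giving I₀ = 1780/0.09548 = 1.864e+04 lux.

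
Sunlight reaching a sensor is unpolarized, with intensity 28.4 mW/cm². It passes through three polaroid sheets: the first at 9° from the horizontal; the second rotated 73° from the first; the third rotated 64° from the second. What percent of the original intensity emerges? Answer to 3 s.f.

Unpolarized light through the first polarizer → I₁ = 28.4 mW/cm²/2 = 14.2 mW/cm², polarized at 9°.
I₂ = I₁ · cos²(73°) = 14.2 · 0.08548 = 1.214 mW/cm².
I₃ = I₂ · cos²(64°) = 1.214 · 0.1922 = 0.2333 mW/cm².
That is 0.8213% of the incident intensity.

≈ 0.821%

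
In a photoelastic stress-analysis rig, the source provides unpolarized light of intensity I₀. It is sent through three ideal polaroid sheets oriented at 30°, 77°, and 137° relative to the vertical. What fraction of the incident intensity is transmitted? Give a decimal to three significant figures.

≈ 0.0581 I₀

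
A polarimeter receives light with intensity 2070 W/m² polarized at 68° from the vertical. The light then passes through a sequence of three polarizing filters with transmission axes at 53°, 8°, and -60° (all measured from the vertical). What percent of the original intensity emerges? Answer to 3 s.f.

≈ 6.55%

By Malus's law, I₁ = 2070 W/m² · cos²(15°) = 1931 W/m².
I₂ = I₁ · cos²(45°) = 1931 · 0.5 = 965.7 W/m².
I₃ = I₂ · cos²(68°) = 965.7 · 0.1403 = 135.5 W/m².
That is 6.546% of the incident intensity.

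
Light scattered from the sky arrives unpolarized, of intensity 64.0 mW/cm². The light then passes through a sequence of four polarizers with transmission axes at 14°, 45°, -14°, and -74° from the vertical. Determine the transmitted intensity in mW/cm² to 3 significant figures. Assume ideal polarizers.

I ≈ 1.56 mW/cm²

Unpolarized light through the first polarizer → I₁ = 64.0 mW/cm²/2 = 32 mW/cm², polarized at 14°.
I₂ = I₁ · cos²(31°) = 32 · 0.7347 = 23.51 mW/cm².
I₃ = I₂ · cos²(59°) = 23.51 · 0.2653 = 6.237 mW/cm².
I₄ = I₃ · cos²(60°) = 6.237 · 0.25 = 1.559 mW/cm².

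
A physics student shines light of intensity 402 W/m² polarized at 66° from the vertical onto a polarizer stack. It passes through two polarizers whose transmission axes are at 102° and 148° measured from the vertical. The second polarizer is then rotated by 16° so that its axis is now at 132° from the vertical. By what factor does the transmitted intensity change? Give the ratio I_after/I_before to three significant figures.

I_new/I_old ≈ 1.55

Before rotation:
I₁ = I₀ cos²(102° − 66°) = I₀ cos²(36°) = 0.6545 I₀.
I₂ = I₁ cos²(148° − 102°) = 0.6545 I₀ · cos²(46°) = 0.3158 I₀.
After rotation:
I₁ = I₀ cos²(102° − 66°) = I₀ cos²(36°) = 0.6545 I₀.
I₂ = I₁ cos²(132° − 102°) = 0.6545 I₀ · cos²(30°) = 0.4909 I₀.
Ratio = 0.4909 / 0.3158 = 1.554.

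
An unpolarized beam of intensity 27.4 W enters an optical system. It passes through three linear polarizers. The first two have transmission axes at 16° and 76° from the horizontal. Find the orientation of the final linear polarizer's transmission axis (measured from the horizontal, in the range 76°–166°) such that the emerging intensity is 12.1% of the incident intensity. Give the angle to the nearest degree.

θ ≈ 86°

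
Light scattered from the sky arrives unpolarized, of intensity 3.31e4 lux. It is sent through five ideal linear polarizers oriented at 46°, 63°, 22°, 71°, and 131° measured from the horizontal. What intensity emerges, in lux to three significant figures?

Unpolarized light through the first polarizer → I₁ = 3.31e4 lux/2 = 1.655e+04 lux, polarized at 46°.
I₂ = I₁ · cos²(17°) = 1.655e+04 · 0.9145 = 1.514e+04 lux.
I₃ = I₂ · cos²(41°) = 1.514e+04 · 0.5696 = 8621 lux.
I₄ = I₃ · cos²(49°) = 8621 · 0.4304 = 3711 lux.
I₅ = I₄ · cos²(60°) = 3711 · 0.25 = 927.6 lux.

I ≈ 928 lux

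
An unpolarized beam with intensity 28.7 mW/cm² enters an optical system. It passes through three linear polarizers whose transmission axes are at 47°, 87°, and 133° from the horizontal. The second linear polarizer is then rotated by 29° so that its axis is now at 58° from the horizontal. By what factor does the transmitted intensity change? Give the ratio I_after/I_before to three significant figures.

Before rotation:
Unpolarized light through the first polarizer → I₁ = ½ I₀, now polarized at 47°.
I₂ = I₁ cos²(87° − 47°) = 0.5 I₀ · cos²(40°) = 0.2934 I₀.
I₃ = I₂ cos²(133° − 87°) = 0.2934 I₀ · cos²(46°) = 0.1416 I₀.
After rotation:
Unpolarized light through the first polarizer → I₁ = ½ I₀, now polarized at 47°.
I₂ = I₁ cos²(58° − 47°) = 0.5 I₀ · cos²(11°) = 0.4818 I₀.
I₃ = I₂ cos²(133° − 58°) = 0.4818 I₀ · cos²(75°) = 0.03227 I₀.
Ratio = 0.03227 / 0.1416 = 0.2279.

I_new/I_old ≈ 0.228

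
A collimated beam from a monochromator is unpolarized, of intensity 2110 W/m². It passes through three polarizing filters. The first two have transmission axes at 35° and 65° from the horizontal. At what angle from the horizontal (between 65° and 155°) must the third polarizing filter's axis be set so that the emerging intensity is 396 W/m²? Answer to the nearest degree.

θ ≈ 110°

Unpolarized light through the first polarizer → I₁ = ½ I₀, now polarized at 35°.
I₂ = I₁ cos²(65° − 35°) = 0.5 I₀ · cos²(30°) = 0.375 I₀.
Target fraction: 396 / 2110 W/m² = 0.1877 of I₀.
Need I₃/I₀ = 0.1877, so cos²(θ − 65°) = 0.1877 / 0.375 = 0.5005.
θ − 65° = arccos(√0.5005) = 45.0°, giving θ ≈ 65 + 45.0 = 110.0°.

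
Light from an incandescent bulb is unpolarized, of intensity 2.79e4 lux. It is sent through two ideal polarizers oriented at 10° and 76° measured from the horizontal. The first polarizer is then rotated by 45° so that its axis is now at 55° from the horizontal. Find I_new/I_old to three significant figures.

Before rotation:
Unpolarized light through the first polarizer → I₁ = ½ I₀, now polarized at 10°.
I₂ = I₁ cos²(76° − 10°) = 0.5 I₀ · cos²(66°) = 0.08272 I₀.
After rotation:
Unpolarized light through the first polarizer → I₁ = ½ I₀, now polarized at 55°.
I₂ = I₁ cos²(76° − 55°) = 0.5 I₀ · cos²(21°) = 0.4358 I₀.
Ratio = 0.4358 / 0.08272 = 5.268.

I_new/I_old ≈ 5.27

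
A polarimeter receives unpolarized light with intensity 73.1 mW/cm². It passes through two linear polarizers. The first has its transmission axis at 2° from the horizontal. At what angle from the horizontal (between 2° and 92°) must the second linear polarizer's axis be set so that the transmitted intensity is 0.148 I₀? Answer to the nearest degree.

θ ≈ 59°

Unpolarized light through the first polarizer → I₁ = ½ I₀, now polarized at 2°.
Need I₂/I₀ = 0.148, so cos²(θ − 2°) = 0.148 / 0.5 = 0.296.
θ − 2° = arccos(√0.296) = 57.0°, giving θ ≈ 2 + 57.0 = 59.0°.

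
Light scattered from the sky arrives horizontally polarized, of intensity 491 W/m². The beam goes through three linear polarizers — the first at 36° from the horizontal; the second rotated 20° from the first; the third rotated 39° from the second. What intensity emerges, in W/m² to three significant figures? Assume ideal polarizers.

By Malus's law, I₁ = 491 W/m² · cos²(36°) = 321.4 W/m².
I₂ = I₁ · cos²(20°) = 321.4 · 0.883 = 283.8 W/m².
I₃ = I₂ · cos²(39°) = 283.8 · 0.604 = 171.4 W/m².

I ≈ 171 W/m²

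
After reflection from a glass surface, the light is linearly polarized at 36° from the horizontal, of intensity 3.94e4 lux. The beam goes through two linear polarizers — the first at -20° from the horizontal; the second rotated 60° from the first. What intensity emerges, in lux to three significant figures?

I₁ = 3.94e4 lux · cos²(56°) = 1.232e+04 lux.
I₂ = I₁ · cos²(60°) = 1.232e+04 · 0.25 = 3080 lux.

I ≈ 3080 lux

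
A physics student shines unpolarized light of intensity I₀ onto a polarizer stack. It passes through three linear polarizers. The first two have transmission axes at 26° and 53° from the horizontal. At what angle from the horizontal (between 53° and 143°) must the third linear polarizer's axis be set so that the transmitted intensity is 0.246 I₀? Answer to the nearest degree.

θ ≈ 91°

Unpolarized light through the first polarizer → I₁ = ½ I₀, now polarized at 26°.
I₂ = I₁ cos²(53° − 26°) = 0.5 I₀ · cos²(27°) = 0.3969 I₀.
Need I₃/I₀ = 0.246, so cos²(θ − 53°) = 0.246 / 0.3969 = 0.6197.
θ − 53° = arccos(√0.6197) = 38.1°, giving θ ≈ 53 + 38.1 = 91.1°.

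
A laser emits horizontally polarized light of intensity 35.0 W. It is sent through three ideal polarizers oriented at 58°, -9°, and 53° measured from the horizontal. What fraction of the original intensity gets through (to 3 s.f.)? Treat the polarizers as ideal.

I₁ = 35.0 W · cos²(58°) = 9.829 W.
I₂ = I₁ · cos²(67°) = 9.829 · 0.1527 = 1.501 W.
I₃ = I₂ · cos²(62°) = 1.501 · 0.2204 = 0.3307 W.
Transmitted fraction = 0.009449.

I/I₀ ≈ 0.00945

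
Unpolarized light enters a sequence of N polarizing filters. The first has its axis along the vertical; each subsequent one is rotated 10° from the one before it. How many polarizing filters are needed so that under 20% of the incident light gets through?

First polarizer halves the unpolarized light: factor 1/2.
Each further stage multiplies by cos²(10°) = 0.9698.
After N polarizers: T = 0.5·0.9698^(N−1). Require T < 0.20 ⇒ N−1 > ln(0.20/0.5)/ln(0.9698) = 29.93, so N−1 ≥ 30 and N = 31.
Check: N=31 gives T = 0.1996 < 0.20; N=30 gives T = 0.2058.

N = 31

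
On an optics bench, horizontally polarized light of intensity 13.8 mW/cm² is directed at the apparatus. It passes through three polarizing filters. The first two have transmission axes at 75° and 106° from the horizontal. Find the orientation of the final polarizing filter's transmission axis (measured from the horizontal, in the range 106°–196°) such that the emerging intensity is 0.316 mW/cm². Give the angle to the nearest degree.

θ ≈ 153°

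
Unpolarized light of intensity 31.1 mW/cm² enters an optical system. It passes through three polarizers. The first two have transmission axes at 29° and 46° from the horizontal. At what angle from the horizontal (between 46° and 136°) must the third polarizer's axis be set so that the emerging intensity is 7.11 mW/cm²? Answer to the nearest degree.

θ ≈ 91°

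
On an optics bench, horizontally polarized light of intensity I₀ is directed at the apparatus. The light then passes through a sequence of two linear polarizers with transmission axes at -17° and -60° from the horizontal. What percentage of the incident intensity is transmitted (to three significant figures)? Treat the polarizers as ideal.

I₁ = I₀ cos²(-17° − 0°) = I₀ cos²(17°) = 0.9145 I₀.
I₂ = I₁ cos²(-60° + 17°) = 0.9145 I₀ · cos²(43°) = 0.4892 I₀.
That is 48.92% of the incident intensity.

≈ 48.9%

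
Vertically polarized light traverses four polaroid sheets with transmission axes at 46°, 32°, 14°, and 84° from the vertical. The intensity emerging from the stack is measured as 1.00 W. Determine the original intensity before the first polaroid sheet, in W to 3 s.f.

I₁ = I₀ cos²(46° − 0°) = I₀ cos²(46°) = 0.4826 I₀.
I₂ = I₁ cos²(32° − 46°) = 0.4826 I₀ · cos²(14°) = 0.4543 I₀.
I₃ = I₂ cos²(14° − 32°) = 0.4543 I₀ · cos²(18°) = 0.4109 I₀.
I₄ = I₃ cos²(84° − 14°) = 0.4109 I₀ · cos²(70°) = 0.04807 I₀.
So 1.00 W = 0.04807 I₀, giving I₀ = 1.00/0.04807 = 20.8 W.

I₀ ≈ 20.8 W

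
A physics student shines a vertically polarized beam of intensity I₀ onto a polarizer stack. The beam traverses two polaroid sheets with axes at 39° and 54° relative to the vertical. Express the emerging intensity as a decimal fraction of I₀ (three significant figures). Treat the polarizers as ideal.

≈ 0.563 I₀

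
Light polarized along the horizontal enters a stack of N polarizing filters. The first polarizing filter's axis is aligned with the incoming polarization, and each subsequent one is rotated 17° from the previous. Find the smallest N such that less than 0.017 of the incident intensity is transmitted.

N = 47

First polarizer is aligned with the polarization: full transmission.
Each further stage multiplies by cos²(17°) = 0.9145.
After N polarizers: T = 0.9145^(N−1). Require T < 0.017 ⇒ N−1 > ln(0.017)/ln(0.9145) = 45.60, so N−1 ≥ 46 and N = 47.
Check: N=47 gives T = 0.0164 < 0.017; N=46 gives T = 0.01793.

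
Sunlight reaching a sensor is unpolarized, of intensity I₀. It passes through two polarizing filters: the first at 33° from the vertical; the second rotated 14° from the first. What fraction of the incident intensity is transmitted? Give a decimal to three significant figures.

≈ 0.471 I₀

Unpolarized light through the first polarizer → I₁ = ½ I₀, now polarized at 33°.
I₂ = I₁ cos²(14°) = 0.5 · 0.9415 I₀ = 0.4707 I₀.
Transmitted fraction = 0.4707.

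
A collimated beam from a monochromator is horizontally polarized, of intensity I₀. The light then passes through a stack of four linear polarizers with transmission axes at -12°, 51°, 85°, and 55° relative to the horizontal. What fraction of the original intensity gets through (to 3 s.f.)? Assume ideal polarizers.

≈ 0.102 I₀

I₁ = I₀ cos²(-12° − 0°) = I₀ cos²(12°) = 0.9568 I₀.
I₂ = I₁ cos²(51° + 12°) = 0.9568 I₀ · cos²(63°) = 0.1972 I₀.
I₃ = I₂ cos²(85° − 51°) = 0.1972 I₀ · cos²(34°) = 0.1355 I₀.
I₄ = I₃ cos²(55° − 85°) = 0.1355 I₀ · cos²(30°) = 0.1017 I₀.
Transmitted fraction = 0.1017.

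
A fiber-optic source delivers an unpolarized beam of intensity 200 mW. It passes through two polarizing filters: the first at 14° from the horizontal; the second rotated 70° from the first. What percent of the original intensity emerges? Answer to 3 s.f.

≈ 5.85%

Unpolarized light through the first polarizer → I₁ = 200 mW/2 = 100 mW, polarized at 14°.
I₂ = I₁ · cos²(70°) = 100 · 0.117 = 11.7 mW.
That is 5.849% of the incident intensity.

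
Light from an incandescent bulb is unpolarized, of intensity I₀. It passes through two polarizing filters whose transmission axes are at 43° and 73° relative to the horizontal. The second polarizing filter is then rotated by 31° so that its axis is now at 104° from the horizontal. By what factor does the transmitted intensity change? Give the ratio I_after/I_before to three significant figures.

I_new/I_old ≈ 0.313

Before rotation:
Unpolarized light through the first polarizer → I₁ = ½ I₀, now polarized at 43°.
I₂ = I₁ cos²(73° − 43°) = 0.5 I₀ · cos²(30°) = 0.375 I₀.
After rotation:
Unpolarized light through the first polarizer → I₁ = ½ I₀, now polarized at 43°.
I₂ = I₁ cos²(104° − 43°) = 0.5 I₀ · cos²(61°) = 0.1175 I₀.
Ratio = 0.1175 / 0.375 = 0.3134.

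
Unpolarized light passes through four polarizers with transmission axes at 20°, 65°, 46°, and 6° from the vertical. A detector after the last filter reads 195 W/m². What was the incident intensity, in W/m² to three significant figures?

Unpolarized light through the first polarizer → I₁ = ½ I₀, now polarized at 20°.
I₂ = I₁ cos²(65° − 20°) = 0.5 I₀ · cos²(45°) = 0.25 I₀.
I₃ = I₂ cos²(46° − 65°) = 0.25 I₀ · cos²(19°) = 0.2235 I₀.
I₄ = I₃ cos²(6° − 46°) = 0.2235 I₀ · cos²(40°) = 0.1312 I₀.
So 195 W/m² = 0.1312 I₀, giving I₀ = 195/0.1312 = 1487 W/m².

I₀ ≈ 1490 W/m²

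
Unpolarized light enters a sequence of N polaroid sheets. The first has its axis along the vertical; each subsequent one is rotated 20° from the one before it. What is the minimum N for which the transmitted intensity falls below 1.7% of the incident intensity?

First polarizer halves the unpolarized light: factor 1/2.
Each further stage multiplies by cos²(20°) = 0.883.
After N polarizers: T = 0.5·0.883^(N−1). Require T < 0.017 ⇒ N−1 > ln(0.017/0.5)/ln(0.883) = 27.18, so N−1 ≥ 28 and N = 29.
Check: N=29 gives T = 0.01535 < 0.017; N=28 gives T = 0.01739.

N = 29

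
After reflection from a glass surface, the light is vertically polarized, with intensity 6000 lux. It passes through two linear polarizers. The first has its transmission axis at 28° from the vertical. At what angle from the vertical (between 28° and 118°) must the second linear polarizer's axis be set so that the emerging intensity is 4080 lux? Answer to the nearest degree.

θ ≈ 49°

By Malus's law, I₁ = I₀ cos²(28° − 0°) = I₀ cos²(28°) = 0.7796 I₀.
Target fraction: 4080 / 6000 lux = 0.68 of I₀.
Need I₂/I₀ = 0.68, so cos²(θ − 28°) = 0.68 / 0.7796 = 0.8722.
θ − 28° = arccos(√0.8722) = 20.9°, giving θ ≈ 28 + 20.9 = 48.9°.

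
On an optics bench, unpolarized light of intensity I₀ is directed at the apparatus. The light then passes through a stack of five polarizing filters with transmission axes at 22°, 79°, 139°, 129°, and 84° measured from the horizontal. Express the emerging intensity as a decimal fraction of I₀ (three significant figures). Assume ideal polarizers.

≈ 0.0180 I₀

Unpolarized light through the first polarizer → I₁ = ½ I₀, now polarized at 22°.
I₂ = I₁ cos²(79° − 22°) = 0.5 I₀ · cos²(57°) = 0.1483 I₀.
I₃ = I₂ cos²(139° − 79°) = 0.1483 I₀ · cos²(60°) = 0.03708 I₀.
I₄ = I₃ cos²(129° − 139°) = 0.03708 I₀ · cos²(10°) = 0.03596 I₀.
I₅ = I₄ cos²(84° − 129°) = 0.03596 I₀ · cos²(45°) = 0.01798 I₀.
Transmitted fraction = 0.01798.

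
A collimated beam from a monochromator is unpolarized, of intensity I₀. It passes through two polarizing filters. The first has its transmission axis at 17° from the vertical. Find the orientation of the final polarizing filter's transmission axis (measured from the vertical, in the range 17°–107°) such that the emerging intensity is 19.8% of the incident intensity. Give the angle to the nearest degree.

Unpolarized light through the first polarizer → I₁ = ½ I₀, now polarized at 17°.
Need I₂/I₀ = 0.198, so cos²(θ − 17°) = 0.198 / 0.5 = 0.396.
θ − 17° = arccos(√0.396) = 51.0°, giving θ ≈ 17 + 51.0 = 68.0°.

θ ≈ 68°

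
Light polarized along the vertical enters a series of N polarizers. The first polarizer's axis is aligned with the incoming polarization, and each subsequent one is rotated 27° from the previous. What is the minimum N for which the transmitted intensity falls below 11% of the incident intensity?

N = 11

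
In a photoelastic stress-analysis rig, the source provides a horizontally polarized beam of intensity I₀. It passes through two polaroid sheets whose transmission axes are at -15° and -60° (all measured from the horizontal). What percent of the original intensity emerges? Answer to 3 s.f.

≈ 46.7%

By Malus's law, I₁ = I₀ cos²(-15° − 0°) = I₀ cos²(15°) = 0.933 I₀.
I₂ = I₁ cos²(-60° + 15°) = 0.933 I₀ · cos²(45°) = 0.4665 I₀.
That is 46.65% of the incident intensity.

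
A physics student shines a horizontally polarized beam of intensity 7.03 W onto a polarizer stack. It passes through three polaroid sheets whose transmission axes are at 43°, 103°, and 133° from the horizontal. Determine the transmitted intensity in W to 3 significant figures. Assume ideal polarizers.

I₁ = 7.03 W · cos²(43°) = 3.76 W.
I₂ = I₁ · cos²(60°) = 3.76 · 0.25 = 0.94 W.
I₃ = I₂ · cos²(30°) = 0.94 · 0.75 = 0.705 W.

I ≈ 0.705 W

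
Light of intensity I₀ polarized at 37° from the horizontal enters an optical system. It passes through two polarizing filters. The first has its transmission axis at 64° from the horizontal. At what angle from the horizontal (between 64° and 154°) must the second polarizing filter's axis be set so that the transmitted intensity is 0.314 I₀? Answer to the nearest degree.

θ ≈ 115°

I₁ = I₀ cos²(64° − 37°) = I₀ cos²(27°) = 0.7939 I₀.
Need I₂/I₀ = 0.314, so cos²(θ − 64°) = 0.314 / 0.7939 = 0.3955.
θ − 64° = arccos(√0.3955) = 51.0°, giving θ ≈ 64 + 51.0 = 115.0°.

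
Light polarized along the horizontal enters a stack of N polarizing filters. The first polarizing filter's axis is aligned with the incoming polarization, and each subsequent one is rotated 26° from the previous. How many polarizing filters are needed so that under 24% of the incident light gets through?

N = 8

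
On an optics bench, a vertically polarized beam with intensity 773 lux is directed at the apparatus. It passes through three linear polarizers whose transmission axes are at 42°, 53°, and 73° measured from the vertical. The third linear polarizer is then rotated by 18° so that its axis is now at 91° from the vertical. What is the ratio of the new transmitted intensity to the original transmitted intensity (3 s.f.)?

I_new/I_old ≈ 0.703

Before rotation:
By Malus's law, I₁ = I₀ cos²(42° − 0°) = I₀ cos²(42°) = 0.5523 I₀.
I₂ = I₁ cos²(53° − 42°) = 0.5523 I₀ · cos²(11°) = 0.5322 I₀.
I₃ = I₂ cos²(73° − 53°) = 0.5322 I₀ · cos²(20°) = 0.4699 I₀.
After rotation:
I₁ = I₀ cos²(42° − 0°) = I₀ cos²(42°) = 0.5523 I₀.
I₂ = I₁ cos²(53° − 42°) = 0.5523 I₀ · cos²(11°) = 0.5322 I₀.
I₃ = I₂ cos²(91° − 53°) = 0.5322 I₀ · cos²(38°) = 0.3304 I₀.
Ratio = 0.3304 / 0.4699 = 0.7032.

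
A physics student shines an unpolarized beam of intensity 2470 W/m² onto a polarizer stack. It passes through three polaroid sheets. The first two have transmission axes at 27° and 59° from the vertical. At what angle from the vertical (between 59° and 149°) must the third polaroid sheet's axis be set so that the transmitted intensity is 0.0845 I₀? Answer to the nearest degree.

θ ≈ 120°

Unpolarized light through the first polarizer → I₁ = ½ I₀, now polarized at 27°.
I₂ = I₁ cos²(59° − 27°) = 0.5 I₀ · cos²(32°) = 0.3596 I₀.
Need I₃/I₀ = 0.0845, so cos²(θ − 59°) = 0.0845 / 0.3596 = 0.235.
θ − 59° = arccos(√0.235) = 61.0°, giving θ ≈ 59 + 61.0 = 120.0°.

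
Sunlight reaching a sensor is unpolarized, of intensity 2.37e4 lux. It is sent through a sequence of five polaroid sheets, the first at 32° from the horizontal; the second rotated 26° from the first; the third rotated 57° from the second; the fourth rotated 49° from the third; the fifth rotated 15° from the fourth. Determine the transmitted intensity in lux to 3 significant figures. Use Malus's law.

Unpolarized light through the first polarizer → I₁ = 2.37e4 lux/2 = 1.185e+04 lux, polarized at 32°.
I₂ = I₁ · cos²(26°) = 1.185e+04 · 0.8078 = 9573 lux.
I₃ = I₂ · cos²(57°) = 9573 · 0.2966 = 2840 lux.
I₄ = I₃ · cos²(49°) = 2840 · 0.4304 = 1222 lux.
I₅ = I₄ · cos²(15°) = 1222 · 0.933 = 1140 lux.

I ≈ 1140 lux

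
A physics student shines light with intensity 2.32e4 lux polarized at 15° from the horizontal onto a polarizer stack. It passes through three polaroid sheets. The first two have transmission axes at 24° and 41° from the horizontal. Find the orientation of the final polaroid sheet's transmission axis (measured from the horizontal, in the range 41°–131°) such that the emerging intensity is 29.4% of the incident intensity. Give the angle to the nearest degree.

θ ≈ 96°

By Malus's law, I₁ = I₀ cos²(24° − 15°) = I₀ cos²(9°) = 0.9755 I₀.
I₂ = I₁ cos²(41° − 24°) = 0.9755 I₀ · cos²(17°) = 0.8921 I₀.
Need I₃/I₀ = 0.294, so cos²(θ − 41°) = 0.294 / 0.8921 = 0.3295.
θ − 41° = arccos(√0.3295) = 55.0°, giving θ ≈ 41 + 55.0 = 96.0°.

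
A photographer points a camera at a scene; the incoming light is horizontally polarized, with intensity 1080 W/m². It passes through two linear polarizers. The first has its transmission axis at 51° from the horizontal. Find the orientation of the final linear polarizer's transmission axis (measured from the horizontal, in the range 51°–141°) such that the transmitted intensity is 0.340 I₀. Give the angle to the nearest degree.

θ ≈ 73°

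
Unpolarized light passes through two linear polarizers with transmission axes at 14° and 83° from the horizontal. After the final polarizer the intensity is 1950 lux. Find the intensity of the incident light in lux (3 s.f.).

Unpolarized light through the first polarizer → I₁ = ½ I₀, now polarized at 14°.
I₂ = I₁ cos²(83° − 14°) = 0.5 I₀ · cos²(69°) = 0.06421 I₀.
So 1950 lux = 0.06421 I₀, giving I₀ = 1950/0.06421 = 3.037e+04 lux.

I₀ ≈ 3.04e4 lux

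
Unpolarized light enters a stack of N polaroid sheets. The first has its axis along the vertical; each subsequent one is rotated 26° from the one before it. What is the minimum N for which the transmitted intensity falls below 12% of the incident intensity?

First polarizer halves the unpolarized light: factor 1/2.
Each further stage multiplies by cos²(26°) = 0.8078.
After N polarizers: T = 0.5·0.8078^(N−1). Require T < 0.12 ⇒ N−1 > ln(0.12/0.5)/ln(0.8078) = 6.69, so N−1 ≥ 7 and N = 8.
Check: N=8 gives T = 0.1123 < 0.12; N=7 gives T = 0.139.

N = 8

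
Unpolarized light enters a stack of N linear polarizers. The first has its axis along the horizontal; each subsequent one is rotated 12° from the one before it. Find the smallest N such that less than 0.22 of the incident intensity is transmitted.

First polarizer halves the unpolarized light: factor 1/2.
Each further stage multiplies by cos²(12°) = 0.9568.
After N polarizers: T = 0.5·0.9568^(N−1). Require T < 0.22 ⇒ N−1 > ln(0.22/0.5)/ln(0.9568) = 18.58, so N−1 ≥ 19 and N = 20.
Check: N=20 gives T = 0.2159 < 0.22; N=19 gives T = 0.2257.

N = 20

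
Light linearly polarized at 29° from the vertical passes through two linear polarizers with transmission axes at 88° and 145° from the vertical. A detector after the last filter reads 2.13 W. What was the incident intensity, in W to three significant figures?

I₀ ≈ 27.1 W

I₁ = I₀ cos²(88° − 29°) = I₀ cos²(59°) = 0.2653 I₀.
I₂ = I₁ cos²(145° − 88°) = 0.2653 I₀ · cos²(57°) = 0.07869 I₀.
So 2.13 W = 0.07869 I₀, giving I₀ = 2.13/0.07869 = 27.07 W.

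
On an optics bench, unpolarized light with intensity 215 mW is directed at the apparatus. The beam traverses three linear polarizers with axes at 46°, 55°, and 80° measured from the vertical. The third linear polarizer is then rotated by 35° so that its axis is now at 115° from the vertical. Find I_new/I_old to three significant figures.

Before rotation:
Unpolarized light through the first polarizer → I₁ = ½ I₀, now polarized at 46°.
I₂ = I₁ cos²(55° − 46°) = 0.5 I₀ · cos²(9°) = 0.4878 I₀.
I₃ = I₂ cos²(80° − 55°) = 0.4878 I₀ · cos²(25°) = 0.4006 I₀.
After rotation:
Unpolarized light through the first polarizer → I₁ = ½ I₀, now polarized at 46°.
I₂ = I₁ cos²(55° − 46°) = 0.5 I₀ · cos²(9°) = 0.4878 I₀.
I₃ = I₂ cos²(115° − 55°) = 0.4878 I₀ · cos²(60°) = 0.1219 I₀.
Ratio = 0.1219 / 0.4006 = 0.3044.

I_new/I_old ≈ 0.304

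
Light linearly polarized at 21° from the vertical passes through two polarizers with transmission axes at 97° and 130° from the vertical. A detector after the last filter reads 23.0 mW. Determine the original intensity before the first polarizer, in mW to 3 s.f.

I₀ ≈ 559 mW

By Malus's law, I₁ = I₀ cos²(97° − 21°) = I₀ cos²(76°) = 0.05853 I₀.
I₂ = I₁ cos²(130° − 97°) = 0.05853 I₀ · cos²(33°) = 0.04117 I₀.
So 23.0 mW = 0.04117 I₀, giving I₀ = 23.0/0.04117 = 558.7 mW.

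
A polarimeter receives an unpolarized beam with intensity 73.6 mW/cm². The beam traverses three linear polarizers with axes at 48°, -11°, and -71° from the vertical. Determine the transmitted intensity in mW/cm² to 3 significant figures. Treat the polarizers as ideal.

I ≈ 2.44 mW/cm²

Unpolarized light through the first polarizer → I₁ = 73.6 mW/cm²/2 = 36.8 mW/cm², polarized at 48°.
I₂ = I₁ · cos²(59°) = 36.8 · 0.2653 = 9.762 mW/cm².
I₃ = I₂ · cos²(60°) = 9.762 · 0.25 = 2.44 mW/cm².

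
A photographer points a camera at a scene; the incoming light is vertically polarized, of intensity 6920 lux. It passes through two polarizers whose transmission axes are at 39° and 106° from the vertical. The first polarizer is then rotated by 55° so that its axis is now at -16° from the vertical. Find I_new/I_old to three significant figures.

I_new/I_old ≈ 2.81

Before rotation:
I₁ = I₀ cos²(39° − 0°) = I₀ cos²(39°) = 0.604 I₀.
I₂ = I₁ cos²(106° − 39°) = 0.604 I₀ · cos²(67°) = 0.09221 I₀.
After rotation:
I₁ = I₀ cos²(-16° − 0°) = I₀ cos²(16°) = 0.924 I₀.
Angle between axes 1 and 2: 58°. I₂ = 0.924 I₀ · cos²(58°) = 0.2595 I₀.
Ratio = 0.2595 / 0.09221 = 2.814.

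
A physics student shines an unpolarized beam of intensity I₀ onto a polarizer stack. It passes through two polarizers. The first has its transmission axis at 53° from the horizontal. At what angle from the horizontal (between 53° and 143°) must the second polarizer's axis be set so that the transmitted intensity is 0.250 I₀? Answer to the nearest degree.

θ ≈ 98°

Unpolarized light through the first polarizer → I₁ = ½ I₀, now polarized at 53°.
Need I₂/I₀ = 0.25, so cos²(θ − 53°) = 0.25 / 0.5 = 0.5.
θ − 53° = arccos(√0.5) = 45.0°, giving θ ≈ 53 + 45.0 = 98.0°.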